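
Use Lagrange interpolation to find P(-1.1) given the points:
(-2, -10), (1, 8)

Lagrange interpolation formula:
P(x) = Σ yᵢ × Lᵢ(x)
where Lᵢ(x) = Π_{j≠i} (x - xⱼ)/(xᵢ - xⱼ)

L_0(-1.1) = (-1.1 - 1)/(-2 - 1) = 0.700000
L_1(-1.1) = (-1.1 - (-2))/(1 - (-2)) = 0.300000

P(-1.1) = (-10)×L_0(-1.1) + 8×L_1(-1.1)
P(-1.1) = -4.600000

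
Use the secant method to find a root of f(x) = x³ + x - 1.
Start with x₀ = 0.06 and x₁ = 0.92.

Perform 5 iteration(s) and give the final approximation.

f(x) = x³ + x - 1
x₀ = 0.06, x₁ = 0.92

Secant formula: x_{n+1} = x_n - f(x_n)(x_n - x_{n-1})/(f(x_n) - f(x_{n-1}))

Iteration 1:
  f(0.060000) = -0.939784
  f(0.920000) = 0.698688
  x_2 = 0.920000 - 0.698688×(0.920000 - 0.060000)/(0.698688 - (-0.939784))
       = 0.553273
Iteration 2:
  f(0.920000) = 0.698688
  f(0.553273) = -0.277364
  x_3 = 0.553273 - (-0.277364)×(0.553273 - 0.920000)/(-0.277364 - 0.698688)
       = 0.657486
Iteration 3:
  f(0.553273) = -0.277364
  f(0.657486) = -0.058292
  x_4 = 0.657486 - (-0.058292)×(0.657486 - 0.553273)/(-0.058292 - (-0.277364))
       = 0.685215
Iteration 4:
  f(0.657486) = -0.058292
  f(0.685215) = 0.006937
  x_5 = 0.685215 - 0.006937×(0.685215 - 0.657486)/(0.006937 - (-0.058292))
       = 0.682266
Iteration 5:
  f(0.685215) = 0.006937
  f(0.682266) = -0.000148
  x_6 = 0.682266 - (-0.000148)×(0.682266 - 0.685215)/(-0.000148 - 0.006937)
       = 0.682328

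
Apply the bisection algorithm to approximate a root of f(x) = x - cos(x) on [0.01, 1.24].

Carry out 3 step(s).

f(x) = x - cos(x)
Initial interval: [0.01, 1.24]

Iteration 1:
  c_1 = (0.010000 + 1.240000)/2 = 0.625000
  f(c_1) = f(0.625000) = -0.185963
  f(a) × f(c) ≥ 0, new interval: [0.625000, 1.240000]
Iteration 2:
  c_2 = (0.625000 + 1.240000)/2 = 0.932500
  f(c_2) = f(0.932500) = 0.336672
  f(a) × f(c) < 0, new interval: [0.625000, 0.932500]
Iteration 3:
  c_3 = (0.625000 + 0.932500)/2 = 0.778750
  f(c_3) = f(0.778750) = 0.066958
  f(a) × f(c) < 0, new interval: [0.625000, 0.778750]

After 3 iteration(s), the approximation is c_3 = 0.778750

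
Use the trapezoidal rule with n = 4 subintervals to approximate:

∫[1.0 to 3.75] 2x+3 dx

f(x) = 2x+3
a = 1.0, b = 3.75, n = 4
h = (b - a)/n = 0.687500

Trapezoidal rule: (h/2)[f(x₀) + 2f(x₁) + 2f(x₂) + ... + f(xₙ)]

x_0 = 1.0000, f(x_0) = 5.000000, coefficient = 1
x_1 = 1.6875, f(x_1) = 6.375000, coefficient = 2
x_2 = 2.3750, f(x_2) = 7.750000, coefficient = 2
x_3 = 3.0625, f(x_3) = 9.125000, coefficient = 2
x_4 = 3.7500, f(x_4) = 10.500000, coefficient = 1

I ≈ (0.687500/2) × 62.000000 = 21.312500
Exact value: 21.312500
Error: 0.000000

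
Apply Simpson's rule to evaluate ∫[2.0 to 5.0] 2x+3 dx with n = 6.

f(x) = 2x+3
a = 2.0, b = 5.0, n = 6
h = (b - a)/n = 0.500000

Simpson's rule: (h/3)[f(x₀) + 4f(x₁) + 2f(x₂) + ... + f(xₙ)]

x_0 = 2.0000, f(x_0) = 7.000000, coefficient = 1
x_1 = 2.5000, f(x_1) = 8.000000, coefficient = 4
x_2 = 3.0000, f(x_2) = 9.000000, coefficient = 2
x_3 = 3.5000, f(x_3) = 10.000000, coefficient = 4
x_4 = 4.0000, f(x_4) = 11.000000, coefficient = 2
x_5 = 4.5000, f(x_5) = 12.000000, coefficient = 4
x_6 = 5.0000, f(x_6) = 13.000000, coefficient = 1

I ≈ (0.500000/3) × 180.000000 = 30.000000
Exact value: 30.000000
Error: 0.000000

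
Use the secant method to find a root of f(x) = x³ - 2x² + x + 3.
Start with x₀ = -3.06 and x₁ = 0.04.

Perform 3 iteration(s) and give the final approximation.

f(x) = x³ - 2x² + x + 3
x₀ = -3.06, x₁ = 0.04

Secant formula: x_{n+1} = x_n - f(x_n)(x_n - x_{n-1})/(f(x_n) - f(x_{n-1}))

Iteration 1:
  f(-3.060000) = -47.439816
  f(0.040000) = 3.036864
  x_2 = 0.040000 - 3.036864×(0.040000 - (-3.060000))/(3.036864 - (-47.439816))
       = -0.146507
Iteration 2:
  f(0.040000) = 3.036864
  f(-0.146507) = 2.807419
  x_3 = -0.146507 - 2.807419×(-0.146507 - 0.040000)/(2.807419 - 3.036864)
       = -2.428555
Iteration 3:
  f(-0.146507) = 2.807419
  f(-2.428555) = -25.547649
  x_4 = -2.428555 - (-25.547649)×(-2.428555 - (-0.146507))/(-25.547649 - 2.807419)
       = -0.372452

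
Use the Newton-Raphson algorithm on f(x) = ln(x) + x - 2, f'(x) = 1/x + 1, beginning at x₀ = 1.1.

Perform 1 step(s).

f(x) = ln(x) + x - 2
f'(x) = 1/x + 1
x₀ = 1.1

Newton-Raphson formula: x_{n+1} = x_n - f(x_n)/f'(x_n)

Iteration 1:
  f(1.100000) = -0.804690
  f'(1.100000) = 1.909091
  x_1 = 1.100000 - (-0.804690)/1.909091 = 1.521504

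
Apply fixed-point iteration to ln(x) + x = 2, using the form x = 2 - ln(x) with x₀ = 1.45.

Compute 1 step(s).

Equation: ln(x) + x = 2
Fixed-point form: x = 2 - ln(x)
x₀ = 1.45

x_1 = g(1.450000) = 1.628436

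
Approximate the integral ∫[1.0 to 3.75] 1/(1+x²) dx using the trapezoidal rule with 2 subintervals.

f(x) = 1/(1+x²)
a = 1.0, b = 3.75, n = 2
h = (b - a)/n = 1.375000

Trapezoidal rule: (h/2)[f(x₀) + 2f(x₁) + 2f(x₂) + ... + f(xₙ)]

x_0 = 1.0000, f(x_0) = 0.500000, coefficient = 1
x_1 = 2.3750, f(x_1) = 0.150588, coefficient = 2
x_2 = 3.7500, f(x_2) = 0.066390, coefficient = 1

I ≈ (1.375000/2) × 0.867567 = 0.596452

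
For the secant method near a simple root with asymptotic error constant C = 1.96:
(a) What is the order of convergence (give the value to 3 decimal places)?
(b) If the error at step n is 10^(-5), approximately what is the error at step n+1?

(a) Secant method has superlinear convergence with order φ = (1+√5)/2 ≈ 1.618.
    This means |e_{n+1}| ≈ C|e_n|^1.618.

(b) With |e_n| = 10^(-5) and C = 1.96:
    |e_{n+1}| ≈ 1.96 × (10^(-5))^1.618 = 1.96 × 10^(-8.09)

(a) ≈ 1.618 (golden ratio); (b) |e_{n+1}| ≈ 1.593e-08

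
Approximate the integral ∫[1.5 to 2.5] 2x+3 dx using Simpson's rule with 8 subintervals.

f(x) = 2x+3
a = 1.5, b = 2.5, n = 8
h = (b - a)/n = 0.125000

Simpson's rule: (h/3)[f(x₀) + 4f(x₁) + 2f(x₂) + ... + f(xₙ)]

x_0 = 1.5000, f(x_0) = 6.000000, coefficient = 1
x_1 = 1.6250, f(x_1) = 6.250000, coefficient = 4
x_2 = 1.7500, f(x_2) = 6.500000, coefficient = 2
x_3 = 1.8750, f(x_3) = 6.750000, coefficient = 4
x_4 = 2.0000, f(x_4) = 7.000000, coefficient = 2
x_5 = 2.1250, f(x_5) = 7.250000, coefficient = 4
x_6 = 2.2500, f(x_6) = 7.500000, coefficient = 2
x_7 = 2.3750, f(x_7) = 7.750000, coefficient = 4
x_8 = 2.5000, f(x_8) = 8.000000, coefficient = 1

I ≈ (0.125000/3) × 168.000000 = 7.000000
Exact value: 7.000000
Error: 0.000000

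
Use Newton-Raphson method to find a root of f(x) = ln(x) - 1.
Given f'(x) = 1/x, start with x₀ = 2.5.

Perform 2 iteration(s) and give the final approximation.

f(x) = ln(x) - 1
f'(x) = 1/x
x₀ = 2.5

Newton-Raphson formula: x_{n+1} = x_n - f(x_n)/f'(x_n)

Iteration 1:
  f(2.500000) = -0.083709
  f'(2.500000) = 0.400000
  x_1 = 2.500000 - (-0.083709)/0.400000 = 2.709273
Iteration 2:
  f(2.709273) = -0.003320
  f'(2.709273) = 0.369103
  x_2 = 2.709273 - (-0.003320)/0.369103 = 2.718267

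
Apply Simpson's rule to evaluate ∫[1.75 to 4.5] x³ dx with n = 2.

f(x) = x³
a = 1.75, b = 4.5, n = 2
h = (b - a)/n = 1.375000

Simpson's rule: (h/3)[f(x₀) + 4f(x₁) + 2f(x₂) + ... + f(xₙ)]

x_0 = 1.7500, f(x_0) = 5.359375, coefficient = 1
x_1 = 3.1250, f(x_1) = 30.517578, coefficient = 4
x_2 = 4.5000, f(x_2) = 91.125000, coefficient = 1

I ≈ (1.375000/3) × 218.554688 = 100.170898
Exact value: 100.170898
Error: 0.000000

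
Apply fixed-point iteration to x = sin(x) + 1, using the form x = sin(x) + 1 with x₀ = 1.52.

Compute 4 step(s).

Equation: x = sin(x) + 1
Fixed-point form: x = sin(x) + 1
x₀ = 1.52

x_1 = g(1.520000) = 1.998710
x_2 = g(1.998710) = 1.909833
x_3 = g(1.909833) = 1.943075
x_4 = g(1.943075) = 1.931501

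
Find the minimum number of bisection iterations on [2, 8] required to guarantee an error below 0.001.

We need (b-a)/2^n ≤ 0.001
(8 - 2)/2^n ≤ 0.001
6/2^n ≤ 0.001
2^n ≥ 6000
n ≥ log₂(6000) = 12.55
n ≥ 13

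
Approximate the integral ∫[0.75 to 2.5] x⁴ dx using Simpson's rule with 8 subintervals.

f(x) = x⁴
a = 0.75, b = 2.5, n = 8
h = (b - a)/n = 0.218750

Simpson's rule: (h/3)[f(x₀) + 4f(x₁) + 2f(x₂) + ... + f(xₙ)]

x_0 = 0.7500, f(x_0) = 0.316406, coefficient = 1
x_1 = 0.9688, f(x_1) = 0.880738, coefficient = 4
x_2 = 1.1875, f(x_2) = 1.988541, coefficient = 2
x_3 = 1.4062, f(x_3) = 3.910661, coefficient = 4
x_4 = 1.6250, f(x_4) = 6.972900, coefficient = 2
x_5 = 1.8438, f(x_5) = 11.556016, coefficient = 4
x_6 = 2.0625, f(x_6) = 18.095718, coefficient = 2
x_7 = 2.2812, f(x_7) = 27.082673, coefficient = 4
x_8 = 2.5000, f(x_8) = 39.062500, coefficient = 1

I ≈ (0.218750/3) × 267.213577 = 19.484323
Exact value: 19.483789
Error: 0.000534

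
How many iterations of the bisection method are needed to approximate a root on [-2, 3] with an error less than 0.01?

We need (b-a)/2^n ≤ 0.01
(3 - (-2))/2^n ≤ 0.01
5/2^n ≤ 0.01
2^n ≥ 500
n ≥ log₂(500) = 8.97
n ≥ 9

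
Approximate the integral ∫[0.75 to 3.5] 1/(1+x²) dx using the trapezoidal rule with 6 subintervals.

f(x) = 1/(1+x²)
a = 0.75, b = 3.5, n = 6
h = (b - a)/n = 0.458333

Trapezoidal rule: (h/2)[f(x₀) + 2f(x₁) + 2f(x₂) + ... + f(xₙ)]

x_0 = 0.7500, f(x_0) = 0.640000, coefficient = 1
x_1 = 1.2083, f(x_1) = 0.406493, coefficient = 2
x_2 = 1.6667, f(x_2) = 0.264706, coefficient = 2
x_3 = 2.1250, f(x_3) = 0.181303, coefficient = 2
x_4 = 2.5833, f(x_4) = 0.130317, coefficient = 2
x_5 = 3.0417, f(x_5) = 0.097544, coefficient = 2
x_6 = 3.5000, f(x_6) = 0.075472, coefficient = 1

I ≈ (0.458333/2) × 2.876197 = 0.659129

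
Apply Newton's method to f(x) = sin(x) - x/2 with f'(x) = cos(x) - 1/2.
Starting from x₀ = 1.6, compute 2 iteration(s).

f(x) = sin(x) - x/2
f'(x) = cos(x) - 1/2
x₀ = 1.6

Newton-Raphson formula: x_{n+1} = x_n - f(x_n)/f'(x_n)

Iteration 1:
  f(1.600000) = 0.199574
  f'(1.600000) = -0.529200
  x_1 = 1.600000 - 0.199574/(-0.529200) = 1.977124
Iteration 2:
  f(1.977124) = -0.069983
  f'(1.977124) = -0.895238
  x_2 = 1.977124 - (-0.069983)/(-0.895238) = 1.898951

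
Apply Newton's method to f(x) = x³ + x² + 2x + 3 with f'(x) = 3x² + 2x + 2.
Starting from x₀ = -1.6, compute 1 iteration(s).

f(x) = x³ + x² + 2x + 3
f'(x) = 3x² + 2x + 2
x₀ = -1.6

Newton-Raphson formula: x_{n+1} = x_n - f(x_n)/f'(x_n)

Iteration 1:
  f(-1.600000) = -1.736000
  f'(-1.600000) = 6.480000
  x_1 = -1.600000 - (-1.736000)/6.480000 = -1.332099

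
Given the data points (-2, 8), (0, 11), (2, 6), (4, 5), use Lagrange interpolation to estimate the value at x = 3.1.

Lagrange interpolation formula:
P(x) = Σ yᵢ × Lᵢ(x)
where Lᵢ(x) = Π_{j≠i} (x - xⱼ)/(xᵢ - xⱼ)

L_0(3.1) = (3.1 - 0)/(-2 - 0) × (3.1 - 2)/(-2 - 2) × (3.1 - 4)/(-2 - 4) = 0.063938
L_1(3.1) = (3.1 - (-2))/(0 - (-2)) × (3.1 - 2)/(0 - 2) × (3.1 - 4)/(0 - 4) = -0.315562
L_2(3.1) = (3.1 - (-2))/(2 - (-2)) × (3.1 - 0)/(2 - 0) × (3.1 - 4)/(2 - 4) = 0.889312
L_3(3.1) = (3.1 - (-2))/(4 - (-2)) × (3.1 - 0)/(4 - 0) × (3.1 - 2)/(4 - 2) = 0.362312

P(3.1) = 8×L_0(3.1) + 11×L_1(3.1) + 6×L_2(3.1) + 5×L_3(3.1)
P(3.1) = 4.187750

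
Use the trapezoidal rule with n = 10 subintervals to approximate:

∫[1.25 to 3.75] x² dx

f(x) = x²
a = 1.25, b = 3.75, n = 10
h = (b - a)/n = 0.250000

Trapezoidal rule: (h/2)[f(x₀) + 2f(x₁) + 2f(x₂) + ... + f(xₙ)]

x_0 = 1.2500, f(x_0) = 1.562500, coefficient = 1
x_1 = 1.5000, f(x_1) = 2.250000, coefficient = 2
x_2 = 1.7500, f(x_2) = 3.062500, coefficient = 2
x_3 = 2.0000, f(x_3) = 4.000000, coefficient = 2
x_4 = 2.2500, f(x_4) = 5.062500, coefficient = 2
x_5 = 2.5000, f(x_5) = 6.250000, coefficient = 2
x_6 = 2.7500, f(x_6) = 7.562500, coefficient = 2
x_7 = 3.0000, f(x_7) = 9.000000, coefficient = 2
x_8 = 3.2500, f(x_8) = 10.562500, coefficient = 2
x_9 = 3.5000, f(x_9) = 12.250000, coefficient = 2
x_10 = 3.7500, f(x_10) = 14.062500, coefficient = 1

I ≈ (0.250000/2) × 135.625000 = 16.953125
Exact value: 16.927083
Error: 0.026042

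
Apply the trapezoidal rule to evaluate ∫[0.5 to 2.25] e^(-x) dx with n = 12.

f(x) = e^(-x)
a = 0.5, b = 2.25, n = 12
h = (b - a)/n = 0.145833

Trapezoidal rule: (h/2)[f(x₀) + 2f(x₁) + 2f(x₂) + ... + f(xₙ)]

x_0 = 0.5000, f(x_0) = 0.606531, coefficient = 1
x_1 = 0.6458, f(x_1) = 0.524226, coefficient = 2
x_2 = 0.7917, f(x_2) = 0.453089, coefficient = 2
x_3 = 0.9375, f(x_3) = 0.391606, coefficient = 2
x_4 = 1.0833, f(x_4) = 0.338465, coefficient = 2
x_5 = 1.2292, f(x_5) = 0.292536, coefficient = 2
x_6 = 1.3750, f(x_6) = 0.252840, coefficient = 2
x_7 = 1.5208, f(x_7) = 0.218530, coefficient = 2
x_8 = 1.6667, f(x_8) = 0.188876, coefficient = 2
x_9 = 1.8125, f(x_9) = 0.163246, coefficient = 2
x_10 = 1.9583, f(x_10) = 0.141093, coefficient = 2
x_11 = 2.1042, f(x_11) = 0.121947, coefficient = 2
x_12 = 2.2500, f(x_12) = 0.105399, coefficient = 1

I ≈ (0.145833/2) × 6.884836 = 0.502019
Exact value: 0.501131
Error: 0.000888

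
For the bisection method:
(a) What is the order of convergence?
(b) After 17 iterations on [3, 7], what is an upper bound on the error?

(a) Bisection has linear (order 1) convergence; the error is halved each step.

(b) Error bound = (b-a)/2^n = (7 - 3)/2^{17}
    = 4/2^{17}

(a) 1 (linear); (b) error ≤ 3.05e-05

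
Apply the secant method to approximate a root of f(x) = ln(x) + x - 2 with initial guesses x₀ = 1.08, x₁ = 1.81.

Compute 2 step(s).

f(x) = ln(x) + x - 2
x₀ = 1.08, x₁ = 1.81

Secant formula: x_{n+1} = x_n - f(x_n)(x_n - x_{n-1})/(f(x_n) - f(x_{n-1}))

Iteration 1:
  f(1.080000) = -0.843039
  f(1.810000) = 0.403327
  x_2 = 1.810000 - 0.403327×(1.810000 - 1.080000)/(0.403327 - (-0.843039))
       = 1.573770
Iteration 2:
  f(1.810000) = 0.403327
  f(1.573770) = 0.027245
  x_3 = 1.573770 - 0.027245×(1.573770 - 1.810000)/(0.027245 - 0.403327)
       = 1.556657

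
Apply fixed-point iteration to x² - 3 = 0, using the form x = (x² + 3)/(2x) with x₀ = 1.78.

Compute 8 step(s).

Equation: x² - 3 = 0
Fixed-point form: x = (x² + 3)/(2x)
x₀ = 1.78

x_1 = g(1.780000) = 1.732697
x_2 = g(1.732697) = 1.732051
x_3 = g(1.732051) = 1.732051
x_4 = g(1.732051) = 1.732051
x_5 = g(1.732051) = 1.732051
x_6 = g(1.732051) = 1.732051
x_7 = g(1.732051) = 1.732051
x_8 = g(1.732051) = 1.732051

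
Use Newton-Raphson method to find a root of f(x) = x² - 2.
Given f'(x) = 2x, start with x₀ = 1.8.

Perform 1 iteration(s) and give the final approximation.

f(x) = x² - 2
f'(x) = 2x
x₀ = 1.8

Newton-Raphson formula: x_{n+1} = x_n - f(x_n)/f'(x_n)

Iteration 1:
  f(1.800000) = 1.240000
  f'(1.800000) = 3.600000
  x_1 = 1.800000 - 1.240000/3.600000 = 1.455556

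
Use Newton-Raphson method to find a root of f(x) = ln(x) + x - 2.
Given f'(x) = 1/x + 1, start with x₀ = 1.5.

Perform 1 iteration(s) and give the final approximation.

f(x) = ln(x) + x - 2
f'(x) = 1/x + 1
x₀ = 1.5

Newton-Raphson formula: x_{n+1} = x_n - f(x_n)/f'(x_n)

Iteration 1:
  f(1.500000) = -0.094535
  f'(1.500000) = 1.666667
  x_1 = 1.500000 - (-0.094535)/1.666667 = 1.556721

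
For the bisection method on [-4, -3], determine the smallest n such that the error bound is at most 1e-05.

We need (b-a)/2^n ≤ 1e-05
(-3 - (-4))/2^n ≤ 1e-05
1/2^n ≤ 1e-05
2^n ≥ 100000
n ≥ log₂(100000) = 16.61
n ≥ 17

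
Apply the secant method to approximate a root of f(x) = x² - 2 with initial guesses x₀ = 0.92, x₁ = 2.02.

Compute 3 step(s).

f(x) = x² - 2
x₀ = 0.92, x₁ = 2.02

Secant formula: x_{n+1} = x_n - f(x_n)(x_n - x_{n-1})/(f(x_n) - f(x_{n-1}))

Iteration 1:
  f(0.920000) = -1.153600
  f(2.020000) = 2.080400
  x_2 = 2.020000 - 2.080400×(2.020000 - 0.920000)/(2.080400 - (-1.153600))
       = 1.312381
Iteration 2:
  f(2.020000) = 2.080400
  f(1.312381) = -0.277656
  x_3 = 1.312381 - (-0.277656)×(1.312381 - 2.020000)/(-0.277656 - 2.080400)
       = 1.395702
Iteration 3:
  f(1.312381) = -0.277656
  f(1.395702) = -0.052017
  x_4 = 1.395702 - (-0.052017)×(1.395702 - 1.312381)/(-0.052017 - (-0.277656))
       = 1.414910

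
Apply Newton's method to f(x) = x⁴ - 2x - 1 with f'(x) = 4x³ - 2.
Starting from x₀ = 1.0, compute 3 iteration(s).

f(x) = x⁴ - 2x - 1
f'(x) = 4x³ - 2
x₀ = 1.0

Newton-Raphson formula: x_{n+1} = x_n - f(x_n)/f'(x_n)

Iteration 1:
  f(1.000000) = -2.000000
  f'(1.000000) = 2.000000
  x_1 = 1.000000 - (-2.000000)/2.000000 = 2.000000
Iteration 2:
  f(2.000000) = 11.000000
  f'(2.000000) = 30.000000
  x_2 = 2.000000 - 11.000000/30.000000 = 1.633333
Iteration 3:
  f(1.633333) = 2.850372
  f'(1.633333) = 15.429481
  x_3 = 1.633333 - 2.850372/15.429481 = 1.448598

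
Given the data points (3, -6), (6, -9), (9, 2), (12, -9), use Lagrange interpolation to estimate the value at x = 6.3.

Lagrange interpolation formula:
P(x) = Σ yᵢ × Lᵢ(x)
where Lᵢ(x) = Π_{j≠i} (x - xⱼ)/(xᵢ - xⱼ)

L_0(6.3) = (6.3 - 6)/(3 - 6) × (6.3 - 9)/(3 - 9) × (6.3 - 12)/(3 - 12) = -0.028500
L_1(6.3) = (6.3 - 3)/(6 - 3) × (6.3 - 9)/(6 - 9) × (6.3 - 12)/(6 - 12) = 0.940500
L_2(6.3) = (6.3 - 3)/(9 - 3) × (6.3 - 6)/(9 - 6) × (6.3 - 12)/(9 - 12) = 0.104500
L_3(6.3) = (6.3 - 3)/(12 - 3) × (6.3 - 6)/(12 - 6) × (6.3 - 9)/(12 - 9) = -0.016500

P(6.3) = (-6)×L_0(6.3) + (-9)×L_1(6.3) + 2×L_2(6.3) + (-9)×L_3(6.3)
P(6.3) = -7.936000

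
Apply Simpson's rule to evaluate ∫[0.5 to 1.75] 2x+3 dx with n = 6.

f(x) = 2x+3
a = 0.5, b = 1.75, n = 6
h = (b - a)/n = 0.208333

Simpson's rule: (h/3)[f(x₀) + 4f(x₁) + 2f(x₂) + ... + f(xₙ)]

x_0 = 0.5000, f(x_0) = 4.000000, coefficient = 1
x_1 = 0.7083, f(x_1) = 4.416667, coefficient = 4
x_2 = 0.9167, f(x_2) = 4.833333, coefficient = 2
x_3 = 1.1250, f(x_3) = 5.250000, coefficient = 4
x_4 = 1.3333, f(x_4) = 5.666667, coefficient = 2
x_5 = 1.5417, f(x_5) = 6.083333, coefficient = 4
x_6 = 1.7500, f(x_6) = 6.500000, coefficient = 1

I ≈ (0.208333/3) × 94.500000 = 6.562500
Exact value: 6.562500
Error: 0.000000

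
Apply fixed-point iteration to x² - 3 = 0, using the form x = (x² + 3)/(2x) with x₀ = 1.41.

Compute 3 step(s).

Equation: x² - 3 = 0
Fixed-point form: x = (x² + 3)/(2x)
x₀ = 1.41

x_1 = g(1.410000) = 1.768830
x_2 = g(1.768830) = 1.732433
x_3 = g(1.732433) = 1.732051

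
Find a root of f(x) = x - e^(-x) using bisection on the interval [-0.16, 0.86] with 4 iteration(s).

f(x) = x - e^(-x)
Initial interval: [-0.16, 0.86]

Iteration 1:
  c_1 = (-0.160000 + 0.860000)/2 = 0.350000
  f(c_1) = f(0.350000) = -0.354688
  f(a) × f(c) ≥ 0, new interval: [0.350000, 0.860000]
Iteration 2:
  c_2 = (0.350000 + 0.860000)/2 = 0.605000
  f(c_2) = f(0.605000) = 0.058926
  f(a) × f(c) < 0, new interval: [0.350000, 0.605000]
Iteration 3:
  c_3 = (0.350000 + 0.605000)/2 = 0.477500
  f(c_3) = f(0.477500) = -0.142832
  f(a) × f(c) ≥ 0, new interval: [0.477500, 0.605000]
Iteration 4:
  c_4 = (0.477500 + 0.605000)/2 = 0.541250
  f(c_4) = f(0.541250) = -0.040770
  f(a) × f(c) ≥ 0, new interval: [0.541250, 0.605000]

After 4 iteration(s), the approximation is c_4 = 0.541250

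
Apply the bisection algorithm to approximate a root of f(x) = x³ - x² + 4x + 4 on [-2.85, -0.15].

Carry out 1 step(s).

f(x) = x³ - x² + 4x + 4
Initial interval: [-2.85, -0.15]

Iteration 1:
  c_1 = (-2.850000 + (-0.150000))/2 = -1.500000
  f(c_1) = f(-1.500000) = -7.625000
  f(a) × f(c) ≥ 0, new interval: [-1.500000, -0.150000]

After 1 iteration(s), the approximation is c_1 = -1.500000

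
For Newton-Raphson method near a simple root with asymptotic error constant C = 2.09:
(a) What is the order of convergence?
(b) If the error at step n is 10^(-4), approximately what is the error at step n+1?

(a) Newton-Raphson has quadratic (order 2) convergence near simple roots.
    This means |e_{n+1}| ≈ C|e_n|².

(b) With |e_n| = 10^(-4) and C = 2.09:
    |e_{n+1}| ≈ 2.09 × (10^(-4))² = 2.09 × 10^(-8)

(a) 2 (quadratic); (b) |e_{n+1}| ≈ 2.090e-08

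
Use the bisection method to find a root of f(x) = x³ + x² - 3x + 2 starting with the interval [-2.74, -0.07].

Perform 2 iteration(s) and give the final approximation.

f(x) = x³ + x² - 3x + 2
Initial interval: [-2.74, -0.07]

Iteration 1:
  c_1 = (-2.740000 + (-0.070000))/2 = -1.405000
  f(c_1) = f(-1.405000) = 5.415520
  f(a) × f(c) < 0, new interval: [-2.740000, -1.405000]
Iteration 2:
  c_2 = (-2.740000 + (-1.405000))/2 = -2.072500
  f(c_2) = f(-2.072500) = 3.610838
  f(a) × f(c) < 0, new interval: [-2.740000, -2.072500]

After 2 iteration(s), the approximation is c_2 = -2.072500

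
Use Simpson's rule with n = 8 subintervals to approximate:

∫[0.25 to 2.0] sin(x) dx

f(x) = sin(x)
a = 0.25, b = 2.0, n = 8
h = (b - a)/n = 0.218750

Simpson's rule: (h/3)[f(x₀) + 4f(x₁) + 2f(x₂) + ... + f(xₙ)]

x_0 = 0.2500, f(x_0) = 0.247404, coefficient = 1
x_1 = 0.4688, f(x_1) = 0.451771, coefficient = 4
x_2 = 0.6875, f(x_2) = 0.634607, coefficient = 2
x_3 = 0.9062, f(x_3) = 0.787197, coefficient = 4
x_4 = 1.1250, f(x_4) = 0.902268, coefficient = 2
x_5 = 1.3438, f(x_5) = 0.974336, coefficient = 4
x_6 = 1.5625, f(x_6) = 0.999966, coefficient = 2
x_7 = 1.7812, f(x_7) = 0.977936, coefficient = 4
x_8 = 2.0000, f(x_8) = 0.909297, coefficient = 1

I ≈ (0.218750/3) × 18.995341 = 1.385077
Exact value: 1.385059
Error: 0.000018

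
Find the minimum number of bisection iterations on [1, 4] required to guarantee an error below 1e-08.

We need (b-a)/2^n ≤ 1e-08
(4 - 1)/2^n ≤ 1e-08
3/2^n ≤ 1e-08
2^n ≥ 300000000
n ≥ log₂(300000000) = 28.16
n ≥ 29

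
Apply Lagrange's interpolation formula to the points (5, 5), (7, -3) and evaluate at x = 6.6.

Lagrange interpolation formula:
P(x) = Σ yᵢ × Lᵢ(x)
where Lᵢ(x) = Π_{j≠i} (x - xⱼ)/(xᵢ - xⱼ)

L_0(6.6) = (6.6 - 7)/(5 - 7) = 0.200000
L_1(6.6) = (6.6 - 5)/(7 - 5) = 0.800000

P(6.6) = 5×L_0(6.6) + (-3)×L_1(6.6)
P(6.6) = -1.400000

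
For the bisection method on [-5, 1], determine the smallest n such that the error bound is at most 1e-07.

We need (b-a)/2^n ≤ 1e-07
(1 - (-5))/2^n ≤ 1e-07
6/2^n ≤ 1e-07
2^n ≥ 60000000
n ≥ log₂(60000000) = 25.84
n ≥ 26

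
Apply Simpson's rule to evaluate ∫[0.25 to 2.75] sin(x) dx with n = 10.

f(x) = sin(x)
a = 0.25, b = 2.75, n = 10
h = (b - a)/n = 0.250000

Simpson's rule: (h/3)[f(x₀) + 4f(x₁) + 2f(x₂) + ... + f(xₙ)]

x_0 = 0.2500, f(x_0) = 0.247404, coefficient = 1
x_1 = 0.5000, f(x_1) = 0.479426, coefficient = 4
x_2 = 0.7500, f(x_2) = 0.681639, coefficient = 2
x_3 = 1.0000, f(x_3) = 0.841471, coefficient = 4
x_4 = 1.2500, f(x_4) = 0.948985, coefficient = 2
x_5 = 1.5000, f(x_5) = 0.997495, coefficient = 4
x_6 = 1.7500, f(x_6) = 0.983986, coefficient = 2
x_7 = 2.0000, f(x_7) = 0.909297, coefficient = 4
x_8 = 2.2500, f(x_8) = 0.778073, coefficient = 2
x_9 = 2.5000, f(x_9) = 0.598472, coefficient = 4
x_10 = 2.7500, f(x_10) = 0.381661, coefficient = 1

I ≈ (0.250000/3) × 22.719074 = 1.893256
Exact value: 1.893215
Error: 0.000041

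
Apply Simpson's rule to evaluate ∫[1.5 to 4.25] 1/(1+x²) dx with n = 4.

f(x) = 1/(1+x²)
a = 1.5, b = 4.25, n = 4
h = (b - a)/n = 0.687500

Simpson's rule: (h/3)[f(x₀) + 4f(x₁) + 2f(x₂) + ... + f(xₙ)]

x_0 = 1.5000, f(x_0) = 0.307692, coefficient = 1
x_1 = 2.1875, f(x_1) = 0.172856, coefficient = 4
x_2 = 2.8750, f(x_2) = 0.107926, coefficient = 2
x_3 = 3.5625, f(x_3) = 0.073039, coefficient = 4
x_4 = 4.2500, f(x_4) = 0.052459, coefficient = 1

I ≈ (0.687500/3) × 1.559582 = 0.357404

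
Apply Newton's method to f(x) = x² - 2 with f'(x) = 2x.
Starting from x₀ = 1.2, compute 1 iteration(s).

f(x) = x² - 2
f'(x) = 2x
x₀ = 1.2

Newton-Raphson formula: x_{n+1} = x_n - f(x_n)/f'(x_n)

Iteration 1:
  f(1.200000) = -0.560000
  f'(1.200000) = 2.400000
  x_1 = 1.200000 - (-0.560000)/2.400000 = 1.433333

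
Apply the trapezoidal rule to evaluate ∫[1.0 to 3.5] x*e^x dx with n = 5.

f(x) = x*e^x
a = 1.0, b = 3.5, n = 5
h = (b - a)/n = 0.500000

Trapezoidal rule: (h/2)[f(x₀) + 2f(x₁) + 2f(x₂) + ... + f(xₙ)]

x_0 = 1.0000, f(x_0) = 2.718282, coefficient = 1
x_1 = 1.5000, f(x_1) = 6.722534, coefficient = 2
x_2 = 2.0000, f(x_2) = 14.778112, coefficient = 2
x_3 = 2.5000, f(x_3) = 30.456235, coefficient = 2
x_4 = 3.0000, f(x_4) = 60.256611, coefficient = 2
x_5 = 3.5000, f(x_5) = 115.904082, coefficient = 1

I ≈ (0.500000/2) × 343.049347 = 85.762337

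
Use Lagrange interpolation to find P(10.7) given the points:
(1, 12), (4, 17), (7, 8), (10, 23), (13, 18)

Lagrange interpolation formula:
P(x) = Σ yᵢ × Lᵢ(x)
where Lᵢ(x) = Π_{j≠i} (x - xⱼ)/(xᵢ - xⱼ)

L_0(10.7) = (10.7 - 4)/(1 - 4) × (10.7 - 7)/(1 - 7) × (10.7 - 10)/(1 - 10) × (10.7 - 13)/(1 - 13) = -0.020531
L_1(10.7) = (10.7 - 1)/(4 - 1) × (10.7 - 7)/(4 - 7) × (10.7 - 10)/(4 - 10) × (10.7 - 13)/(4 - 13) = 0.118895
L_2(10.7) = (10.7 - 1)/(7 - 1) × (10.7 - 4)/(7 - 4) × (10.7 - 10)/(7 - 10) × (10.7 - 13)/(7 - 13) = -0.322944
L_3(10.7) = (10.7 - 1)/(10 - 1) × (10.7 - 4)/(10 - 4) × (10.7 - 7)/(10 - 7) × (10.7 - 13)/(10 - 13) = 1.137994
L_4(10.7) = (10.7 - 1)/(13 - 1) × (10.7 - 4)/(13 - 4) × (10.7 - 7)/(13 - 7) × (10.7 - 10)/(13 - 10) = 0.086586

P(10.7) = 12×L_0(10.7) + 17×L_1(10.7) + 8×L_2(10.7) + 23×L_3(10.7) + 18×L_4(10.7)
P(10.7) = 26.923699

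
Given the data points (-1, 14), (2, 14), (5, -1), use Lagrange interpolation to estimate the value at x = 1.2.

Lagrange interpolation formula:
P(x) = Σ yᵢ × Lᵢ(x)
where Lᵢ(x) = Π_{j≠i} (x - xⱼ)/(xᵢ - xⱼ)

L_0(1.2) = (1.2 - 2)/(-1 - 2) × (1.2 - 5)/(-1 - 5) = 0.168889
L_1(1.2) = (1.2 - (-1))/(2 - (-1)) × (1.2 - 5)/(2 - 5) = 0.928889
L_2(1.2) = (1.2 - (-1))/(5 - (-1)) × (1.2 - 2)/(5 - 2) = -0.097778

P(1.2) = 14×L_0(1.2) + 14×L_1(1.2) + (-1)×L_2(1.2)
P(1.2) = 15.466667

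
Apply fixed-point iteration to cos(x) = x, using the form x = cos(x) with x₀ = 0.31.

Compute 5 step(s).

Equation: cos(x) = x
Fixed-point form: x = cos(x)
x₀ = 0.31

x_1 = g(0.310000) = 0.952334
x_2 = g(0.952334) = 0.579783
x_3 = g(0.579783) = 0.836581
x_4 = g(0.836581) = 0.670005
x_5 = g(0.670005) = 0.783819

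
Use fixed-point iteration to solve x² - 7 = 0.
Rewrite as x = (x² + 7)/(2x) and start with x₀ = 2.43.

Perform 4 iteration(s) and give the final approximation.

Equation: x² - 7 = 0
Fixed-point form: x = (x² + 7)/(2x)
x₀ = 2.43

x_1 = g(2.430000) = 2.655329
x_2 = g(2.655329) = 2.645769
x_3 = g(2.645769) = 2.645751
x_4 = g(2.645751) = 2.645751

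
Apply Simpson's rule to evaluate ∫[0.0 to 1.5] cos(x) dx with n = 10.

f(x) = cos(x)
a = 0.0, b = 1.5, n = 10
h = (b - a)/n = 0.150000

Simpson's rule: (h/3)[f(x₀) + 4f(x₁) + 2f(x₂) + ... + f(xₙ)]

x_0 = 0.0000, f(x_0) = 1.000000, coefficient = 1
x_1 = 0.1500, f(x_1) = 0.988771, coefficient = 4
x_2 = 0.3000, f(x_2) = 0.955336, coefficient = 2
x_3 = 0.4500, f(x_3) = 0.900447, coefficient = 4
x_4 = 0.6000, f(x_4) = 0.825336, coefficient = 2
x_5 = 0.7500, f(x_5) = 0.731689, coefficient = 4
x_6 = 0.9000, f(x_6) = 0.621610, coefficient = 2
x_7 = 1.0500, f(x_7) = 0.497571, coefficient = 4
x_8 = 1.2000, f(x_8) = 0.362358, coefficient = 2
x_9 = 1.3500, f(x_9) = 0.219007, coefficient = 4
x_10 = 1.5000, f(x_10) = 0.070737, coefficient = 1

I ≈ (0.150000/3) × 19.949956 = 0.997498
Exact value: 0.997495
Error: 0.000003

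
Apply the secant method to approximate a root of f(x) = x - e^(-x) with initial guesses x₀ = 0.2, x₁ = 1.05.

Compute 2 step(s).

f(x) = x - e^(-x)
x₀ = 0.2, x₁ = 1.05

Secant formula: x_{n+1} = x_n - f(x_n)(x_n - x_{n-1})/(f(x_n) - f(x_{n-1}))

Iteration 1:
  f(0.200000) = -0.618731
  f(1.050000) = 0.700062
  x_2 = 1.050000 - 0.700062×(1.050000 - 0.200000)/(0.700062 - (-0.618731))
       = 0.598790
Iteration 2:
  f(1.050000) = 0.700062
  f(0.598790) = 0.049314
  x_3 = 0.598790 - 0.049314×(0.598790 - 1.050000)/(0.049314 - 0.700062)
       = 0.564597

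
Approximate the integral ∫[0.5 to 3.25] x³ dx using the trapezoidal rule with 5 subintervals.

f(x) = x³
a = 0.5, b = 3.25, n = 5
h = (b - a)/n = 0.550000

Trapezoidal rule: (h/2)[f(x₀) + 2f(x₁) + 2f(x₂) + ... + f(xₙ)]

x_0 = 0.5000, f(x_0) = 0.125000, coefficient = 1
x_1 = 1.0500, f(x_1) = 1.157625, coefficient = 2
x_2 = 1.6000, f(x_2) = 4.096000, coefficient = 2
x_3 = 2.1500, f(x_3) = 9.938375, coefficient = 2
x_4 = 2.7000, f(x_4) = 19.683000, coefficient = 2
x_5 = 3.2500, f(x_5) = 34.328125, coefficient = 1

I ≈ (0.550000/2) × 104.203125 = 28.655859
Exact value: 27.875977
Error: 0.779883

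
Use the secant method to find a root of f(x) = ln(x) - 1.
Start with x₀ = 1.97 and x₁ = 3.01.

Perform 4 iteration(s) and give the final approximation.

f(x) = ln(x) - 1
x₀ = 1.97, x₁ = 3.01

Secant formula: x_{n+1} = x_n - f(x_n)(x_n - x_{n-1})/(f(x_n) - f(x_{n-1}))

Iteration 1:
  f(1.970000) = -0.321966
  f(3.010000) = 0.101940
  x_2 = 3.010000 - 0.101940×(3.010000 - 1.970000)/(0.101940 - (-0.321966))
       = 2.759903
Iteration 2:
  f(3.010000) = 0.101940
  f(2.759903) = 0.015196
  x_3 = 2.759903 - 0.015196×(2.759903 - 3.010000)/(0.015196 - 0.101940)
       = 2.716092
Iteration 3:
  f(2.759903) = 0.015196
  f(2.716092) = -0.000806
  x_4 = 2.716092 - (-0.000806)×(2.716092 - 2.759903)/(-0.000806 - 0.015196)
       = 2.718299
Iteration 4:
  f(2.716092) = -0.000806
  f(2.718299) = 0.000006
  x_5 = 2.718299 - 0.000006×(2.718299 - 2.716092)/(0.000006 - (-0.000806))
       = 2.718282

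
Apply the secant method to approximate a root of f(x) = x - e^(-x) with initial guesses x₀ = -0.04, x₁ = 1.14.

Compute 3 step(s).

f(x) = x - e^(-x)
x₀ = -0.04, x₁ = 1.14

Secant formula: x_{n+1} = x_n - f(x_n)(x_n - x_{n-1})/(f(x_n) - f(x_{n-1}))

Iteration 1:
  f(-0.040000) = -1.080811
  f(1.140000) = 0.820181
  x_2 = 1.140000 - 0.820181×(1.140000 - (-0.040000))/(0.820181 - (-1.080811))
       = 0.630890
Iteration 2:
  f(1.140000) = 0.820181
  f(0.630890) = 0.098772
  x_3 = 0.630890 - 0.098772×(0.630890 - 1.140000)/(0.098772 - 0.820181)
       = 0.561185
Iteration 3:
  f(0.630890) = 0.098772
  f(0.561185) = -0.009348
  x_4 = 0.561185 - (-0.009348)×(0.561185 - 0.630890)/(-0.009348 - 0.098772)
       = 0.567211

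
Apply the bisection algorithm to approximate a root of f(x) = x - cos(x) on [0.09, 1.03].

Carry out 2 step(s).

f(x) = x - cos(x)
Initial interval: [0.09, 1.03]

Iteration 1:
  c_1 = (0.090000 + 1.030000)/2 = 0.560000
  f(c_1) = f(0.560000) = -0.287255
  f(a) × f(c) ≥ 0, new interval: [0.560000, 1.030000]
Iteration 2:
  c_2 = (0.560000 + 1.030000)/2 = 0.795000
  f(c_2) = f(0.795000) = 0.094715
  f(a) × f(c) < 0, new interval: [0.560000, 0.795000]

After 2 iteration(s), the approximation is c_2 = 0.795000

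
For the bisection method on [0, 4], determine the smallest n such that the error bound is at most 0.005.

We need (b-a)/2^n ≤ 0.005
(4 - 0)/2^n ≤ 0.005
4/2^n ≤ 0.005
2^n ≥ 800
n ≥ log₂(800) = 9.64
n ≥ 10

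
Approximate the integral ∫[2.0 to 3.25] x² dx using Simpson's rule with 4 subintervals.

f(x) = x²
a = 2.0, b = 3.25, n = 4
h = (b - a)/n = 0.312500

Simpson's rule: (h/3)[f(x₀) + 4f(x₁) + 2f(x₂) + ... + f(xₙ)]

x_0 = 2.0000, f(x_0) = 4.000000, coefficient = 1
x_1 = 2.3125, f(x_1) = 5.347656, coefficient = 4
x_2 = 2.6250, f(x_2) = 6.890625, coefficient = 2
x_3 = 2.9375, f(x_3) = 8.628906, coefficient = 4
x_4 = 3.2500, f(x_4) = 10.562500, coefficient = 1

I ≈ (0.312500/3) × 84.250000 = 8.776042
Exact value: 8.776042
Error: 0.000000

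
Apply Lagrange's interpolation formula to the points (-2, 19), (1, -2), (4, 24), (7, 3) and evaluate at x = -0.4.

Lagrange interpolation formula:
P(x) = Σ yᵢ × Lᵢ(x)
where Lᵢ(x) = Π_{j≠i} (x - xⱼ)/(xᵢ - xⱼ)

L_0(-0.4) = (-0.4 - 1)/(-2 - 1) × (-0.4 - 4)/(-2 - 4) × (-0.4 - 7)/(-2 - 7) = 0.281383
L_1(-0.4) = (-0.4 - (-2))/(1 - (-2)) × (-0.4 - 4)/(1 - 4) × (-0.4 - 7)/(1 - 7) = 0.964741
L_2(-0.4) = (-0.4 - (-2))/(4 - (-2)) × (-0.4 - 1)/(4 - 1) × (-0.4 - 7)/(4 - 7) = -0.306963
L_3(-0.4) = (-0.4 - (-2))/(7 - (-2)) × (-0.4 - 1)/(7 - 1) × (-0.4 - 4)/(7 - 4) = 0.060840

P(-0.4) = 19×L_0(-0.4) + (-2)×L_1(-0.4) + 24×L_2(-0.4) + 3×L_3(-0.4)
P(-0.4) = -3.767802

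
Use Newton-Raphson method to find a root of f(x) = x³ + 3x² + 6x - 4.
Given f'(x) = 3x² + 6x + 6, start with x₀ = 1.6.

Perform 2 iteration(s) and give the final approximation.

f(x) = x³ + 3x² + 6x - 4
f'(x) = 3x² + 6x + 6
x₀ = 1.6

Newton-Raphson formula: x_{n+1} = x_n - f(x_n)/f'(x_n)

Iteration 1:
  f(1.600000) = 17.376000
  f'(1.600000) = 23.280000
  x_1 = 1.600000 - 17.376000/23.280000 = 0.853608
Iteration 2:
  f(0.853608) = 3.929570
  f'(0.853608) = 13.307591
  x_2 = 0.853608 - 3.929570/13.307591 = 0.558320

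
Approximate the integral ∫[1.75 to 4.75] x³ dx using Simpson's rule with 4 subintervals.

f(x) = x³
a = 1.75, b = 4.75, n = 4
h = (b - a)/n = 0.750000

Simpson's rule: (h/3)[f(x₀) + 4f(x₁) + 2f(x₂) + ... + f(xₙ)]

x_0 = 1.7500, f(x_0) = 5.359375, coefficient = 1
x_1 = 2.5000, f(x_1) = 15.625000, coefficient = 4
x_2 = 3.2500, f(x_2) = 34.328125, coefficient = 2
x_3 = 4.0000, f(x_3) = 64.000000, coefficient = 4
x_4 = 4.7500, f(x_4) = 107.171875, coefficient = 1

I ≈ (0.750000/3) × 499.687500 = 124.921875
Exact value: 124.921875
Error: 0.000000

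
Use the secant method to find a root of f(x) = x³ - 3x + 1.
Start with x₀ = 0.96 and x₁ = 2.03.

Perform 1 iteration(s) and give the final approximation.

f(x) = x³ - 3x + 1
x₀ = 0.96, x₁ = 2.03

Secant formula: x_{n+1} = x_n - f(x_n)(x_n - x_{n-1})/(f(x_n) - f(x_{n-1}))

Iteration 1:
  f(0.960000) = -0.995264
  f(2.030000) = 3.275427
  x_2 = 2.030000 - 3.275427×(2.030000 - 0.960000)/(3.275427 - (-0.995264))
       = 1.209358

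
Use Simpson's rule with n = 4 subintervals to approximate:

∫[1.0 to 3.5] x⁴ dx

f(x) = x⁴
a = 1.0, b = 3.5, n = 4
h = (b - a)/n = 0.625000

Simpson's rule: (h/3)[f(x₀) + 4f(x₁) + 2f(x₂) + ... + f(xₙ)]

x_0 = 1.0000, f(x_0) = 1.000000, coefficient = 1
x_1 = 1.6250, f(x_1) = 6.972900, coefficient = 4
x_2 = 2.2500, f(x_2) = 25.628906, coefficient = 2
x_3 = 2.8750, f(x_3) = 68.320557, coefficient = 4
x_4 = 3.5000, f(x_4) = 150.062500, coefficient = 1

I ≈ (0.625000/3) × 503.494141 = 104.894613
Exact value: 104.843750
Error: 0.050863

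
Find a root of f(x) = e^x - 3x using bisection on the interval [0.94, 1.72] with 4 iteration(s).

f(x) = e^x - 3x
Initial interval: [0.94, 1.72]

Iteration 1:
  c_1 = (0.940000 + 1.720000)/2 = 1.330000
  f(c_1) = f(1.330000) = -0.208957
  f(a) × f(c) ≥ 0, new interval: [1.330000, 1.720000]
Iteration 2:
  c_2 = (1.330000 + 1.720000)/2 = 1.525000
  f(c_2) = f(1.525000) = 0.020144
  f(a) × f(c) < 0, new interval: [1.330000, 1.525000]
Iteration 3:
  c_3 = (1.330000 + 1.525000)/2 = 1.427500
  f(c_3) = f(1.427500) = -0.114235
  f(a) × f(c) ≥ 0, new interval: [1.427500, 1.525000]
Iteration 4:
  c_4 = (1.427500 + 1.525000)/2 = 1.476250
  f(c_4) = f(1.476250) = -0.052247
  f(a) × f(c) ≥ 0, new interval: [1.476250, 1.525000]

After 4 iteration(s), the approximation is c_4 = 1.476250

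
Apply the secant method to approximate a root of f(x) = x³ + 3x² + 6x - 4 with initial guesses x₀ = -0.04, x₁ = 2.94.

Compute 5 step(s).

f(x) = x³ + 3x² + 6x - 4
x₀ = -0.04, x₁ = 2.94

Secant formula: x_{n+1} = x_n - f(x_n)(x_n - x_{n-1})/(f(x_n) - f(x_{n-1}))

Iteration 1:
  f(-0.040000) = -4.235264
  f(2.940000) = 64.982984
  x_2 = 2.940000 - 64.982984×(2.940000 - (-0.040000))/(64.982984 - (-4.235264))
       = 0.142338
Iteration 2:
  f(2.940000) = 64.982984
  f(0.142338) = -3.082311
  x_3 = 0.142338 - (-3.082311)×(0.142338 - 2.940000)/(-3.082311 - 64.982984)
       = 0.269029
Iteration 3:
  f(0.142338) = -3.082311
  f(0.269029) = -2.149228
  x_4 = 0.269029 - (-2.149228)×(0.269029 - 0.142338)/(-2.149228 - (-3.082311))
       = 0.560844
Iteration 4:
  f(0.269029) = -2.149228
  f(0.560844) = 0.485112
  x_5 = 0.560844 - 0.485112×(0.560844 - 0.269029)/(0.485112 - (-2.149228))
       = 0.507106
Iteration 5:
  f(0.560844) = 0.485112
  f(0.507106) = -0.055486
  x_6 = 0.507106 - (-0.055486)×(0.507106 - 0.560844)/(-0.055486 - 0.485112)
       = 0.512622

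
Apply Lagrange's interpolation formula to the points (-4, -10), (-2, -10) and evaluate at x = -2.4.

Lagrange interpolation formula:
P(x) = Σ yᵢ × Lᵢ(x)
where Lᵢ(x) = Π_{j≠i} (x - xⱼ)/(xᵢ - xⱼ)

L_0(-2.4) = (-2.4 - (-2))/(-4 - (-2)) = 0.200000
L_1(-2.4) = (-2.4 - (-4))/(-2 - (-4)) = 0.800000

P(-2.4) = (-10)×L_0(-2.4) + (-10)×L_1(-2.4)
P(-2.4) = -10.000000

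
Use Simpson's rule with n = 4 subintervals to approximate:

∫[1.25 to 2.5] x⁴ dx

f(x) = x⁴
a = 1.25, b = 2.5, n = 4
h = (b - a)/n = 0.312500

Simpson's rule: (h/3)[f(x₀) + 4f(x₁) + 2f(x₂) + ... + f(xₙ)]

x_0 = 1.2500, f(x_0) = 2.441406, coefficient = 1
x_1 = 1.5625, f(x_1) = 5.960464, coefficient = 4
x_2 = 1.8750, f(x_2) = 12.359619, coefficient = 2
x_3 = 2.1875, f(x_3) = 22.897720, coefficient = 4
x_4 = 2.5000, f(x_4) = 39.062500, coefficient = 1

I ≈ (0.312500/3) × 181.655884 = 18.922488
Exact value: 18.920898
Error: 0.001589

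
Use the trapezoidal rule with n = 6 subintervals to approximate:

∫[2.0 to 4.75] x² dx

f(x) = x²
a = 2.0, b = 4.75, n = 6
h = (b - a)/n = 0.458333

Trapezoidal rule: (h/2)[f(x₀) + 2f(x₁) + 2f(x₂) + ... + f(xₙ)]

x_0 = 2.0000, f(x_0) = 4.000000, coefficient = 1
x_1 = 2.4583, f(x_1) = 6.043403, coefficient = 2
x_2 = 2.9167, f(x_2) = 8.506944, coefficient = 2
x_3 = 3.3750, f(x_3) = 11.390625, coefficient = 2
x_4 = 3.8333, f(x_4) = 14.694444, coefficient = 2
x_5 = 4.2917, f(x_5) = 18.418403, coefficient = 2
x_6 = 4.7500, f(x_6) = 22.562500, coefficient = 1

I ≈ (0.458333/2) × 144.670139 = 33.153573
Exact value: 33.057292
Error: 0.096282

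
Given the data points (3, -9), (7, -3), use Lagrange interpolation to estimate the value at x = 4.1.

Lagrange interpolation formula:
P(x) = Σ yᵢ × Lᵢ(x)
where Lᵢ(x) = Π_{j≠i} (x - xⱼ)/(xᵢ - xⱼ)

L_0(4.1) = (4.1 - 7)/(3 - 7) = 0.725000
L_1(4.1) = (4.1 - 3)/(7 - 3) = 0.275000

P(4.1) = (-9)×L_0(4.1) + (-3)×L_1(4.1)
P(4.1) = -7.350000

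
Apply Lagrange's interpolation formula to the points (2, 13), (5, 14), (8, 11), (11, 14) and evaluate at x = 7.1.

Lagrange interpolation formula:
P(x) = Σ yᵢ × Lᵢ(x)
where Lᵢ(x) = Π_{j≠i} (x - xⱼ)/(xᵢ - xⱼ)

L_0(7.1) = (7.1 - 5)/(2 - 5) × (7.1 - 8)/(2 - 8) × (7.1 - 11)/(2 - 11) = -0.045500
L_1(7.1) = (7.1 - 2)/(5 - 2) × (7.1 - 8)/(5 - 8) × (7.1 - 11)/(5 - 11) = 0.331500
L_2(7.1) = (7.1 - 2)/(8 - 2) × (7.1 - 5)/(8 - 5) × (7.1 - 11)/(8 - 11) = 0.773500
L_3(7.1) = (7.1 - 2)/(11 - 2) × (7.1 - 5)/(11 - 5) × (7.1 - 8)/(11 - 8) = -0.059500

P(7.1) = 13×L_0(7.1) + 14×L_1(7.1) + 11×L_2(7.1) + 14×L_3(7.1)
P(7.1) = 11.725000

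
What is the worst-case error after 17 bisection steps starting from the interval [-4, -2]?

Bisection error bound: |error| ≤ (b-a)/2^n
|error| ≤ (-2 - (-4))/2^17 = 2/2^17
|error| ≤ 0.0000152588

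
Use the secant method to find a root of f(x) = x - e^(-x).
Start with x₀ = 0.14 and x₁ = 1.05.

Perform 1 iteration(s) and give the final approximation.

f(x) = x - e^(-x)
x₀ = 0.14, x₁ = 1.05

Secant formula: x_{n+1} = x_n - f(x_n)(x_n - x_{n-1})/(f(x_n) - f(x_{n-1}))

Iteration 1:
  f(0.140000) = -0.729358
  f(1.050000) = 0.700062
  x_2 = 1.050000 - 0.700062×(1.050000 - 0.140000)/(0.700062 - (-0.729358))
       = 0.604325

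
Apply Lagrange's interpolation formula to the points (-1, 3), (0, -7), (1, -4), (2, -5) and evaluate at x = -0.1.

Lagrange interpolation formula:
P(x) = Σ yᵢ × Lᵢ(x)
where Lᵢ(x) = Π_{j≠i} (x - xⱼ)/(xᵢ - xⱼ)

L_0(-0.1) = (-0.1 - 0)/(-1 - 0) × (-0.1 - 1)/(-1 - 1) × (-0.1 - 2)/(-1 - 2) = 0.038500
L_1(-0.1) = (-0.1 - (-1))/(0 - (-1)) × (-0.1 - 1)/(0 - 1) × (-0.1 - 2)/(0 - 2) = 1.039500
L_2(-0.1) = (-0.1 - (-1))/(1 - (-1)) × (-0.1 - 0)/(1 - 0) × (-0.1 - 2)/(1 - 2) = -0.094500
L_3(-0.1) = (-0.1 - (-1))/(2 - (-1)) × (-0.1 - 0)/(2 - 0) × (-0.1 - 1)/(2 - 1) = 0.016500

P(-0.1) = 3×L_0(-0.1) + (-7)×L_1(-0.1) + (-4)×L_2(-0.1) + (-5)×L_3(-0.1)
P(-0.1) = -6.865500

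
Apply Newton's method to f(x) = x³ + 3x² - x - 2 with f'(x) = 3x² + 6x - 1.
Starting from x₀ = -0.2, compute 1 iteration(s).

f(x) = x³ + 3x² - x - 2
f'(x) = 3x² + 6x - 1
x₀ = -0.2

Newton-Raphson formula: x_{n+1} = x_n - f(x_n)/f'(x_n)

Iteration 1:
  f(-0.200000) = -1.688000
  f'(-0.200000) = -2.080000
  x_1 = -0.200000 - (-1.688000)/(-2.080000) = -1.011538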